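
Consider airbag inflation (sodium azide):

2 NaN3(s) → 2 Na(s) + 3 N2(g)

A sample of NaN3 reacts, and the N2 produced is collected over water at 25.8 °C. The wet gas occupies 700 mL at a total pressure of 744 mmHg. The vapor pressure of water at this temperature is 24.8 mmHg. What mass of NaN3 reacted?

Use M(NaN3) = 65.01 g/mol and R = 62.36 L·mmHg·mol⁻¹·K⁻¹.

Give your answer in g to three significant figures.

1.17 g

P(N2) = 744 − 24.8 = 719.2 mmHg
n(N2) = PV/RT = (719.2 × 0.7000) / (62.36 × 298.95) = 0.02700 mol
n(NaN3) = (2/3) × 0.02700 = 0.01800 mol
m(NaN3) = 0.01800 × 65.01 = 1.170 g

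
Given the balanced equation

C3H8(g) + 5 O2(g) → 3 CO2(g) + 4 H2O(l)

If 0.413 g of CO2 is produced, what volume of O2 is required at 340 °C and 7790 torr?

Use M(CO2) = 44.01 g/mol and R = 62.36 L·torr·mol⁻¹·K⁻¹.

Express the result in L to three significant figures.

n(CO2) = 0.4130 / 44.01 = 0.009384 mol
n(O2) = (5/3) × 0.009384 = 0.01564 mol
V = nRT/P = 0.01564 × 62.36 × 613.15 / 7790 = 0.07677 L

0.0768 L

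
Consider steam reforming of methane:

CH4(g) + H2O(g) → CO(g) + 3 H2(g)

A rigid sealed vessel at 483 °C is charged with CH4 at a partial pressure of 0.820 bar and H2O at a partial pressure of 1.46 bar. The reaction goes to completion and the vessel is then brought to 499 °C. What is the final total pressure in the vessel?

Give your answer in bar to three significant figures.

With V and T fixed, P_i ∝ n_i, so the mole ratios apply directly to partial pressures at 483 °C.
P(H2O) required for 0.820 bar of CH4 = (1/1) × 0.820 = 0.8200 bar; available 1.46 bar, so CH4 is limiting.
P(H2O) remaining = 1.46 − (1/1) × 0.820 = 0.6400 bar
P(gaseous products) = (1+3)/1 × 0.820 = 3.280 bar
P_total at 483 °C = 0.6400 + 3.280 = 3.920 bar
Scaling to 499 °C: P = 3.920 × 772.15/756.15 = 4.003 bar

4.00 bar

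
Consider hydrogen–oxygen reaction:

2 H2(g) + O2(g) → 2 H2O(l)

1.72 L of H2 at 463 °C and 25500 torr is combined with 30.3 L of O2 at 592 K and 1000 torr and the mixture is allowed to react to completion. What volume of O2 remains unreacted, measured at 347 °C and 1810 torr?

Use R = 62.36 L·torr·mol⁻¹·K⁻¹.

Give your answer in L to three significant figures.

7.33 L

n(H2) = PV/RT = (25500 × 1.72) / (62.36 × 736.15) = 0.9554 mol
n(O2) = PV/RT = (1000 × 30.3) / (62.36 × 592) = 0.8208 mol
For 0.9554 mol H2, stoichiometry requires (1/2) × 0.9554 = 0.4777 mol O2; 0.8208 mol is available, so H2 is limiting.
n(O2) consumed = (1/2) × 0.9554 = 0.4777 mol; remaining = 0.8208 − 0.4777 = 0.3431 mol
V(O2) = nRT/P = 0.3431 × 62.36 × 620.15 / 1810 = 7.331 L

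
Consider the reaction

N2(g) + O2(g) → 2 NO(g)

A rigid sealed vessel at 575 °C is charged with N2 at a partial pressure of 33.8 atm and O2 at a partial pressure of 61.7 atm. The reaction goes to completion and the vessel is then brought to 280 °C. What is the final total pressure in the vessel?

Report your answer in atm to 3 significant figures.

At constant V, partial pressures at 575 °C are proportional to moles, so apply stoichiometry directly to pressures.
P(O2) required for 33.8 atm of N2 = (1/1) × 33.8 = 33.80 atm; available 61.7 atm, so N2 is limiting.
P(O2) remaining = 61.7 − (1/1) × 33.8 = 27.90 atm
P(gaseous products) = (2)/1 × 33.8 = 67.60 atm
P_total at 575 °C = 27.90 + 67.60 = 95.50 atm
Scaling to 280 °C: P = 95.50 × 553.15/848.15 = 62.28 atm

62.3 atm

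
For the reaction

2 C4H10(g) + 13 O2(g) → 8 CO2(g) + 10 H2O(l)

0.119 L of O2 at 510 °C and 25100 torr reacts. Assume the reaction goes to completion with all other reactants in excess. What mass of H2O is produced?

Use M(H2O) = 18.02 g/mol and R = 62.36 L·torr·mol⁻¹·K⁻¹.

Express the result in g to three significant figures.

n(O2) = PV/RT = (25100 × 0.119) / (62.36 × 783.15) = 0.06116 mol
n(H2O) = (10/13) × 0.06116 = 0.04705 mol
m(H2O) = 0.04705 × 18.02 = 0.8478 g

0.848 g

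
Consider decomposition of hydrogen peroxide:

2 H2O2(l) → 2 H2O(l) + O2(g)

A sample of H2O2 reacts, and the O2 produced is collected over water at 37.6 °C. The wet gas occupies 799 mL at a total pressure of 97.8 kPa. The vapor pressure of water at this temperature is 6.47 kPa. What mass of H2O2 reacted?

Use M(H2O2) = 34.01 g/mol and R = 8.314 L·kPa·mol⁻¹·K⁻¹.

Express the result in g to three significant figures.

P(O2) = 97.8 − 6.47 = 91.33 kPa
n(O2) = PV/RT = (91.33 × 0.7990) / (8.314 × 310.75) = 0.02824 mol
n(H2O2) = (2/1) × 0.02824 = 0.05648 mol
m(H2O2) = 0.05648 × 34.01 = 1.921 g

1.92 g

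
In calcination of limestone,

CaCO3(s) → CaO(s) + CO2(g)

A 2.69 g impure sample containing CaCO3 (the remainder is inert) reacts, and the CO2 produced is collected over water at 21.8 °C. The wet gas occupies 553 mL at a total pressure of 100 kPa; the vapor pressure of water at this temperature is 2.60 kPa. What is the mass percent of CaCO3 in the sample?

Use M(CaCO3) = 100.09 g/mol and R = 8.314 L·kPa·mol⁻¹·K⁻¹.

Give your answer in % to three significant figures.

81.7 %

P(CO2) = 100 − 2.60 = 97.40 kPa
n(CO2) = PV/RT = (97.40 × 0.5530) / (8.314 × 294.95) = 0.02196 mol
n(CaCO3) = (1/1) × 0.02196 = 0.02196 mol
m(CaCO3) = 0.02196 × 100.09 = 2.198 g
%CaCO3 = 2.198 / 2.69 × 100 = 81.71%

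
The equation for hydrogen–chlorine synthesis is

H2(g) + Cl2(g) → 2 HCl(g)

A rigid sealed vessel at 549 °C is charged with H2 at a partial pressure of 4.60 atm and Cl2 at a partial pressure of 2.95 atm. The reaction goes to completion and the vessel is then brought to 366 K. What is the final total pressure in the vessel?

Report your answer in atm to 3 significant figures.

3.36 atm

Because the vessel is rigid and T is held at 549 °C, work the stoichiometry in partial pressures (P_i = n_iRT/V).
P(Cl2) required for 4.60 atm of H2 = (1/1) × 4.60 = 4.600 atm; available 2.95 atm, so Cl2 is limiting.
P(H2) remaining = 4.60 − (1/1) × 2.95 = 1.650 atm
P(gaseous products) = (2)/1 × 2.95 = 5.900 atm
P_total at 549 °C = 1.650 + 5.900 = 7.550 atm
Scaling to 366 K: P = 7.550 × 366/822.15 = 3.361 atm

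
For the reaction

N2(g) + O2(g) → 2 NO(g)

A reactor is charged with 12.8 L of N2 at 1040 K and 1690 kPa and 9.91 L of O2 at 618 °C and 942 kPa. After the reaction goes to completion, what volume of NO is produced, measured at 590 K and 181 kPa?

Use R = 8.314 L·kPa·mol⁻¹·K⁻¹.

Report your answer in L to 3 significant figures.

68.3 L

n(N2) = PV/RT = (1690 × 12.8) / (8.314 × 1040) = 2.502 mol
n(O2) = PV/RT = (942 × 9.91) / (8.314 × 891.15) = 1.260 mol
For 2.502 mol N2, stoichiometry requires (1/1) × 2.502 = 2.502 mol O2; 1.260 mol is available, so O2 is limiting.
n(NO) = (2/1) × 1.260 = 2.520 mol
V(NO) = nRT/P = 2.520 × 8.314 × 590 / 181 = 68.29 L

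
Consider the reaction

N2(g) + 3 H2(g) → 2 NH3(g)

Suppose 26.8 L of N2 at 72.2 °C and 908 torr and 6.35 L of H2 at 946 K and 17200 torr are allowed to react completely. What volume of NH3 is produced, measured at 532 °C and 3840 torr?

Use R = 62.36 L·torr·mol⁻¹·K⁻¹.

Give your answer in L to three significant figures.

16.1 L

n(N2) = PV/RT = (908 × 26.8) / (62.36 × 345.35) = 1.130 mol
n(H2) = PV/RT = (17200 × 6.35) / (62.36 × 946) = 1.851 mol
For 1.130 mol N2, stoichiometry requires (3/1) × 1.130 = 3.390 mol H2; 1.851 mol is available, so H2 is limiting.
n(NH3) = (2/3) × 1.851 = 1.234 mol
V(NH3) = nRT/P = 1.234 × 62.36 × 805.15 / 3840 = 16.13 L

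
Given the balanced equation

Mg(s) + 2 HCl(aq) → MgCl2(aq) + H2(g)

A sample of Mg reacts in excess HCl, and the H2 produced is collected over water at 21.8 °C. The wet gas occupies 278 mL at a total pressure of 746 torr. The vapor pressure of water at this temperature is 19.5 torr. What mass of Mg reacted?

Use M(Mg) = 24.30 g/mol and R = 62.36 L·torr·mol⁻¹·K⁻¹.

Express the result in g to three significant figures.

0.267 g

P(H2) = 746 − 19.5 = 726.5 torr
n(H2) = PV/RT = (726.5 × 0.2780) / (62.36 × 294.95) = 0.01098 mol
n(Mg) = (1/1) × 0.01098 = 0.01098 mol
m(Mg) = 0.01098 × 24.30 = 0.2668 g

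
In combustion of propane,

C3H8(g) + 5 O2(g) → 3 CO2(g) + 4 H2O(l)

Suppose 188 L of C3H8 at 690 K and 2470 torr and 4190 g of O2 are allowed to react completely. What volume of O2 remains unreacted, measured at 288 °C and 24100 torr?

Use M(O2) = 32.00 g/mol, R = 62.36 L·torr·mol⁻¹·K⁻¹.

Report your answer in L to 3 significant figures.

112 L

n(C3H8) = PV/RT = (2470 × 188) / (62.36 × 690) = 10.79 mol
n(O2) = 4190 / 32.00 = 130.9 mol
For 10.79 mol C3H8, stoichiometry requires (5/1) × 10.79 = 53.95 mol O2; 130.9 mol is available, so C3H8 is limiting.
n(O2) consumed = (5/1) × 10.79 = 53.95 mol; remaining = 130.9 − 53.95 = 76.95 mol
V(O2) = nRT/P = 76.95 × 62.36 × 561.15 / 24100 = 111.7 L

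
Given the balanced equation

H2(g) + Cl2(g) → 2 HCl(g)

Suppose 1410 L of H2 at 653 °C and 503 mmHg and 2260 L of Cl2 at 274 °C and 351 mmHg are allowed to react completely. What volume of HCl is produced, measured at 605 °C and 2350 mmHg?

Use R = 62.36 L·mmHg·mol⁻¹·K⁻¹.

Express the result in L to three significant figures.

n(H2) = PV/RT = (503 × 1410) / (62.36 × 926.15) = 12.28 mol
n(Cl2) = PV/RT = (351 × 2260) / (62.36 × 547.15) = 23.25 mol
For 12.28 mol H2, stoichiometry requires (1/1) × 12.28 = 12.28 mol Cl2; 23.25 mol is available, so H2 is limiting.
n(HCl) = (2/1) × 12.28 = 24.56 mol
V(HCl) = nRT/P = 24.56 × 62.36 × 878.15 / 2350 = 572.3 L

572 L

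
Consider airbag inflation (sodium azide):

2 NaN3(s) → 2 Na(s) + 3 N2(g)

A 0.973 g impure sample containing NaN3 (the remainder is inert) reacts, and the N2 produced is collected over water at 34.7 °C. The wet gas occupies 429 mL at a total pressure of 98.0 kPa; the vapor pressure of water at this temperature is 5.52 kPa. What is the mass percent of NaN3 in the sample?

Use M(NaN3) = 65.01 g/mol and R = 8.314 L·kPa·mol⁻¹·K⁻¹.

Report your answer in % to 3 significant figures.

P(N2) = 98.0 − 5.52 = 92.48 kPa
n(N2) = PV/RT = (92.48 × 0.4290) / (8.314 × 307.85) = 0.01550 mol
n(NaN3) = (2/3) × 0.01550 = 0.01033 mol
m(NaN3) = 0.01033 × 65.01 = 0.6716 g
%NaN3 = 0.6716 / 0.973 × 100 = 69.02%

69.0 %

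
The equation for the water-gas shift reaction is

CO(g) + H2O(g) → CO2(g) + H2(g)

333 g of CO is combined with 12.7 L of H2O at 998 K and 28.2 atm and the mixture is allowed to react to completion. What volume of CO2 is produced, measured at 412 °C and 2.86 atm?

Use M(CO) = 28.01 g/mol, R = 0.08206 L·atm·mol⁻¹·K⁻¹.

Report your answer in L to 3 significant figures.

86.0 L

n(CO) = 333 / 28.01 = 11.89 mol
n(H2O) = PV/RT = (28.2 × 12.7) / (0.08206 × 998) = 4.373 mol
For 11.89 mol CO, stoichiometry requires (1/1) × 11.89 = 11.89 mol H2O; 4.373 mol is available, so H2O is limiting.
n(CO2) = (1/1) × 4.373 = 4.373 mol
V(CO2) = nRT/P = 4.373 × 0.08206 × 685.15 / 2.86 = 85.97 L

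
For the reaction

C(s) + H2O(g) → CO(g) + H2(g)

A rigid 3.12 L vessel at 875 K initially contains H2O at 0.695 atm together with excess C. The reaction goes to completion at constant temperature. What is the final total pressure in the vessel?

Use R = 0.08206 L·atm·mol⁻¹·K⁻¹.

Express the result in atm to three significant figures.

At constant T and V, P ∝ n(gas): 1 mol gas → 2 mol gas.
P_final = (2/1) × 0.695 = 1.390 atm

1.39 atm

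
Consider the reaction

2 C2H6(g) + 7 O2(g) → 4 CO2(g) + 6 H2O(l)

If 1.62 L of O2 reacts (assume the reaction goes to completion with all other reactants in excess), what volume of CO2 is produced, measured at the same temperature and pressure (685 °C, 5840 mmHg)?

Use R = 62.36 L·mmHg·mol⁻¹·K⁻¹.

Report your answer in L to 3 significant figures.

At constant T and P, gas volumes are in the mole ratio: V(CO2) = (4/7) × 1.62 = 0.9257 L

0.926 L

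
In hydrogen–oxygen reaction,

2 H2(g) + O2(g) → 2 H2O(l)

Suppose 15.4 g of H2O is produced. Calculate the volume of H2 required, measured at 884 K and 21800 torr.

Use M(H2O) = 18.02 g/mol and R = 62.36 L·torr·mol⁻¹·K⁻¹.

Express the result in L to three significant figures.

n(H2O) = 15.40 / 18.02 = 0.8546 mol
n(H2) = (2/2) × 0.8546 = 0.8546 mol
V = nRT/P = 0.8546 × 62.36 × 884 / 21800 = 2.161 L

2.16 L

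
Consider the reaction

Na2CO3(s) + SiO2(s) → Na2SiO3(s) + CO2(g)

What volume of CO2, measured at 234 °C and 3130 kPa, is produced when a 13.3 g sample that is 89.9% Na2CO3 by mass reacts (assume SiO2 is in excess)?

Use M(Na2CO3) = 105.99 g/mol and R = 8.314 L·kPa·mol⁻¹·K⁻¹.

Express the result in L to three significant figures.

mass of Na2CO3 = 13.3 × 89.9/100 = 11.96 g
n(Na2CO3) = 11.96 / 105.99 = 0.1128 mol
n(CO2) = (1/1) × 0.1128 = 0.1128 mol
V = nRT/P = 0.1128 × 8.314 × 507.15 / 3130 = 0.1520 L

0.152 L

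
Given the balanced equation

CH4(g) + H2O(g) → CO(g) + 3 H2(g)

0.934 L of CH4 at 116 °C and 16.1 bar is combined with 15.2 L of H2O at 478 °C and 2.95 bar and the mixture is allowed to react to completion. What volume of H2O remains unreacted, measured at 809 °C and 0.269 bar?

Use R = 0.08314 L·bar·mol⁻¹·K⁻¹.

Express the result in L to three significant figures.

84.7 L

n(CH4) = PV/RT = (16.1 × 0.934) / (0.08314 × 389.15) = 0.4648 mol
n(H2O) = PV/RT = (2.95 × 15.2) / (0.08314 × 751.15) = 0.7180 mol
For 0.4648 mol CH4, stoichiometry requires (1/1) × 0.4648 = 0.4648 mol H2O; 0.7180 mol is available, so CH4 is limiting.
n(H2O) consumed = (1/1) × 0.4648 = 0.4648 mol; remaining = 0.7180 − 0.4648 = 0.2532 mol
V(H2O) = nRT/P = 0.2532 × 0.08314 × 1082.15 / 0.269 = 84.69 L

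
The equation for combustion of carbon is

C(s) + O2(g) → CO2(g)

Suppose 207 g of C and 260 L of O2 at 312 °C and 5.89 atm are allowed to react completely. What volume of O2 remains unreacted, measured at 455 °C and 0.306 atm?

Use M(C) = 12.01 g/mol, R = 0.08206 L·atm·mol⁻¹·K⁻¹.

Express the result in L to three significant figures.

2860 L

n(C) = 207 / 12.01 = 17.24 mol
n(O2) = PV/RT = (5.89 × 260) / (0.08206 × 585.15) = 31.89 mol
For 17.24 mol C, stoichiometry requires (1/1) × 17.24 = 17.24 mol O2; 31.89 mol is available, so C is limiting.
n(O2) consumed = (1/1) × 17.24 = 17.24 mol; remaining = 31.89 − 17.24 = 14.65 mol
V(O2) = nRT/P = 14.65 × 0.08206 × 728.15 / 0.306 = 2861 L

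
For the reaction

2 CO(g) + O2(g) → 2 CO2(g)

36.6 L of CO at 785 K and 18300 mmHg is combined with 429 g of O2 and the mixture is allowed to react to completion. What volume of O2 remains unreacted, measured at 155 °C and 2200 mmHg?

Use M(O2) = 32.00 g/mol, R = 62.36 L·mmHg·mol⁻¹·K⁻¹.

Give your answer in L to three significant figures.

79.7 L

n(CO) = PV/RT = (18300 × 36.6) / (62.36 × 785) = 13.68 mol
n(O2) = 429 / 32.00 = 13.41 mol
For 13.68 mol CO, stoichiometry requires (1/2) × 13.68 = 6.840 mol O2; 13.41 mol is available, so CO is limiting.
n(O2) consumed = (1/2) × 13.68 = 6.840 mol; remaining = 13.41 − 6.840 = 6.570 mol
V(O2) = nRT/P = 6.570 × 62.36 × 428.15 / 2200 = 79.73 L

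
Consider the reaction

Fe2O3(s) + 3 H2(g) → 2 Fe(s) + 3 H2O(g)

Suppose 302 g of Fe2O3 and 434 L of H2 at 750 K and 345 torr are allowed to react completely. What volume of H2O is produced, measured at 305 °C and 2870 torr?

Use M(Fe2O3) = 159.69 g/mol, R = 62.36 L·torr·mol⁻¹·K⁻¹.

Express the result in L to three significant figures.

n(Fe2O3) = 302 / 159.69 = 1.891 mol
n(H2) = PV/RT = (345 × 434) / (62.36 × 750) = 3.201 mol
For 1.891 mol Fe2O3, stoichiometry requires (3/1) × 1.891 = 5.673 mol H2; 3.201 mol is available, so H2 is limiting.
n(H2O) = (3/3) × 3.201 = 3.201 mol
V(H2O) = nRT/P = 3.201 × 62.36 × 578.15 / 2870 = 40.21 L

40.2 L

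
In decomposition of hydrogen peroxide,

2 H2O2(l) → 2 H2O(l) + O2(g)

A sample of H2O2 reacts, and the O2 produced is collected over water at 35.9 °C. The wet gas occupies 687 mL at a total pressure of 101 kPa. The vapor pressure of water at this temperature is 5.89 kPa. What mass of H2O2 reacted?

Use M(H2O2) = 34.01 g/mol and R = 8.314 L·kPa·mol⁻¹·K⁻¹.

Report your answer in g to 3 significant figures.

P(O2) = 101 − 5.89 = 95.11 kPa
n(O2) = PV/RT = (95.11 × 0.6870) / (8.314 × 309.05) = 0.02543 mol
n(H2O2) = (2/1) × 0.02543 = 0.05086 mol
m(H2O2) = 0.05086 × 34.01 = 1.730 g

1.73 g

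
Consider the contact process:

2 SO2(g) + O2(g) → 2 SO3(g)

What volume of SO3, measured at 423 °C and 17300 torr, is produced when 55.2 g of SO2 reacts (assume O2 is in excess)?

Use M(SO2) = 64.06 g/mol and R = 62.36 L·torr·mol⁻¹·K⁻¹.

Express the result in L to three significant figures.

2.16 L

n(SO2) = 55.20 / 64.06 = 0.8617 mol
n(SO3) = (2/2) × 0.8617 = 0.8617 mol
V = nRT/P = 0.8617 × 62.36 × 696.15 / 17300 = 2.162 L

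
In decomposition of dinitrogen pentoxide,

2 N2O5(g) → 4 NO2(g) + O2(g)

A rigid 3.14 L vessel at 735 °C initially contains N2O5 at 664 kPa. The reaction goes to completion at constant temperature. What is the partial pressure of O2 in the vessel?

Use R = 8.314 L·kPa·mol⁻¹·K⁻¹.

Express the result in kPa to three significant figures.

n(N2O5)₀ = PV/RT = (664 × 3.14) / (8.314 × 1008.15) = 0.2487 mol
n(O2) = (1/2) × 0.2487 = 0.1244 mol
P(O2) = nRT/V = 0.1244 × 8.314 × 1008.15 / 3.14 = 332.1 kPa

332 kPa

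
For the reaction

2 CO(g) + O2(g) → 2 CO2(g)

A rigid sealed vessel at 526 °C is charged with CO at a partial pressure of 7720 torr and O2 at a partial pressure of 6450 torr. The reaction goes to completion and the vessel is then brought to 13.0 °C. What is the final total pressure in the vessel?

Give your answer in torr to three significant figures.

3690 torr

At constant V, partial pressures at 526 °C are proportional to moles, so apply stoichiometry directly to pressures.
P(O2) required for 7720 torr of CO = (1/2) × 7720 = 3860 torr; available 6450 torr, so CO is limiting.
P(O2) remaining = 6450 − (1/2) × 7720 = 2590 torr
P(gaseous products) = (2)/2 × 7720 = 7720 torr
P_total at 526 °C = 2590 + 7720 = 10310 torr
Scaling to 13.0 °C: P = 10310 × 286.15/799.15 = 3692 torr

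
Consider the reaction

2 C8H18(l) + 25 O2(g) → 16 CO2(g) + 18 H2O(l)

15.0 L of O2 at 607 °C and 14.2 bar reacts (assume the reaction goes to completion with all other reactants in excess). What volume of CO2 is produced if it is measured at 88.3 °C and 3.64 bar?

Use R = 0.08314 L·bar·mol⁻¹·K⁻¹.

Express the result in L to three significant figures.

n(O2) = PV/RT = (14.2 × 15.0) / (0.08314 × 880.15) = 2.911 mol
n(CO2) = (16/25) × 2.911 = 1.863 mol
V = nRT/P = 1.863 × 0.08314 × 361.45 / 3.64 = 15.38 L

15.4 L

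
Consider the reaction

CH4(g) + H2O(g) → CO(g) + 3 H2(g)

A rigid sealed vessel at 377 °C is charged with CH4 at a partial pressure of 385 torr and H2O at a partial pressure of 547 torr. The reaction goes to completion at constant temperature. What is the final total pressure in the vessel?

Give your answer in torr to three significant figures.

1700 torr

At constant V, partial pressures at 377 °C are proportional to moles, so apply stoichiometry directly to pressures.
P(H2O) required for 385 torr of CH4 = (1/1) × 385 = 385.0 torr; available 547 torr, so CH4 is limiting.
P(H2O) remaining = 547 − (1/1) × 385 = 162.0 torr
P(gaseous products) = (1+3)/1 × 385 = 1540 torr
P_total at 377 °C = 162.0 + 1540 = 1702 torr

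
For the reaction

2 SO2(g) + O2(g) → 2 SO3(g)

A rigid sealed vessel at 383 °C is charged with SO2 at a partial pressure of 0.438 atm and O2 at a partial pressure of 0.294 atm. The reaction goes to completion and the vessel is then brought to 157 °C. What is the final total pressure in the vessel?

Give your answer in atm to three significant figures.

With V and T fixed, P_i ∝ n_i, so the mole ratios apply directly to partial pressures at 383 °C.
P(O2) required for 0.438 atm of SO2 = (1/2) × 0.438 = 0.2190 atm; available 0.294 atm, so SO2 is limiting.
P(O2) remaining = 0.294 − (1/2) × 0.438 = 0.07500 atm
P(gaseous products) = (2)/2 × 0.438 = 0.4380 atm
P_total at 383 °C = 0.07500 + 0.4380 = 0.5130 atm
Scaling to 157 °C: P = 0.5130 × 430.15/656.15 = 0.3363 atm

0.336 atm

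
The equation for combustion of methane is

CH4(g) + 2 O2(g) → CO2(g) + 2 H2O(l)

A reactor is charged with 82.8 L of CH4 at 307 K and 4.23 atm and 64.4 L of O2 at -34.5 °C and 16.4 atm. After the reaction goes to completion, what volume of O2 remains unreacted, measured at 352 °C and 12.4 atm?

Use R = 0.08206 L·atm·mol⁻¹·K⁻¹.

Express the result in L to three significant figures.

108 L

n(CH4) = PV/RT = (4.23 × 82.8) / (0.08206 × 307) = 13.90 mol
n(O2) = PV/RT = (16.4 × 64.4) / (0.08206 × 238.65) = 53.93 mol
For 13.90 mol CH4, stoichiometry requires (2/1) × 13.90 = 27.80 mol O2; 53.93 mol is available, so CH4 is limiting.
n(O2) consumed = (2/1) × 13.90 = 27.80 mol; remaining = 53.93 − 27.80 = 26.13 mol
V(O2) = nRT/P = 26.13 × 0.08206 × 625.15 / 12.4 = 108.1 L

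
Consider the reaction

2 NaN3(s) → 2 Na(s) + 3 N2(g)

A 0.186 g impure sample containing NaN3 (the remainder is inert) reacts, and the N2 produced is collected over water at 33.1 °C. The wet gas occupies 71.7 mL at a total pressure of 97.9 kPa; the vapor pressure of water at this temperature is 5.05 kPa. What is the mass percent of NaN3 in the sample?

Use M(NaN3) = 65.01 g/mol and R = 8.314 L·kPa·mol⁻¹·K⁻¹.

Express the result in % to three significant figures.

60.9 %

P(N2) = 97.9 − 5.05 = 92.85 kPa
n(N2) = PV/RT = (92.85 × 0.07170) / (8.314 × 306.25) = 0.002615 mol
n(NaN3) = (2/3) × 0.002615 = 0.001743 mol
m(NaN3) = 0.001743 × 65.01 = 0.1133 g
%NaN3 = 0.1133 / 0.186 × 100 = 60.91%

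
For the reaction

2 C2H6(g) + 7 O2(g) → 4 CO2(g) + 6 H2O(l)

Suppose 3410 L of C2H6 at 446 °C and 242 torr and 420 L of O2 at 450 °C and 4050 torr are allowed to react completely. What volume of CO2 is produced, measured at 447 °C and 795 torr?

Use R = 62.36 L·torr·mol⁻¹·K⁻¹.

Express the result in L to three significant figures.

n(C2H6) = PV/RT = (242 × 3410) / (62.36 × 719.15) = 18.40 mol
n(O2) = PV/RT = (4050 × 420) / (62.36 × 723.15) = 37.72 mol
For 18.40 mol C2H6, stoichiometry requires (7/2) × 18.40 = 64.40 mol O2; 37.72 mol is available, so O2 is limiting.
n(CO2) = (4/7) × 37.72 = 21.55 mol
V(CO2) = nRT/P = 21.55 × 62.36 × 720.15 / 795 = 1217 L

1220 L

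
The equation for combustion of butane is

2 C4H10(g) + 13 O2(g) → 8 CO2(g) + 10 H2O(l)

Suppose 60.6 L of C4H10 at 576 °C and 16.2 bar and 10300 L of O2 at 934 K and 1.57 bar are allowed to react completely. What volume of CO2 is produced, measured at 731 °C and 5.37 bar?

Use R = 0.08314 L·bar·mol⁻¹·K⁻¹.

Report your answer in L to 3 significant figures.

865 L

n(C4H10) = PV/RT = (16.2 × 60.6) / (0.08314 × 849.15) = 13.91 mol
n(O2) = PV/RT = (1.57 × 10300) / (0.08314 × 934) = 208.2 mol
For 13.91 mol C4H10, stoichiometry requires (13/2) × 13.91 = 90.42 mol O2; 208.2 mol is available, so C4H10 is limiting.
n(CO2) = (8/2) × 13.91 = 55.64 mol
V(CO2) = nRT/P = 55.64 × 0.08314 × 1004.15 / 5.37 = 865.0 L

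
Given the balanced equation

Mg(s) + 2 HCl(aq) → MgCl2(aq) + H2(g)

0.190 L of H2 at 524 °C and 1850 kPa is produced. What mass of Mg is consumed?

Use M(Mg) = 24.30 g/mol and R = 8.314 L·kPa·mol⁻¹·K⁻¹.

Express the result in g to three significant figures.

n(H2) = PV/RT = (1850 × 0.190) / (8.314 × 797.15) = 0.05304 mol
n(Mg) = (1/1) × 0.05304 = 0.05304 mol
m(Mg) = 0.05304 × 24.30 = 1.289 g

1.29 g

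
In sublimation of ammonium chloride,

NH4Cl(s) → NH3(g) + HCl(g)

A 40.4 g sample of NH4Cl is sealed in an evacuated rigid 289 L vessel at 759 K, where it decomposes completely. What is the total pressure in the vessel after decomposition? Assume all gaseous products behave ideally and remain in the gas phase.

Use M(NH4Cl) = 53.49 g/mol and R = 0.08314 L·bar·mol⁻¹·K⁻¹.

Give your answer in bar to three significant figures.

0.330 bar

n(NH4Cl) = 40.4 / 53.49 = 0.7553 mol
n(gas produced) = (2/1) × 0.7553 = 1.511 mol
P = nRT/V = 1.511 × 0.08314 × 759 / 289 = 0.3299 bar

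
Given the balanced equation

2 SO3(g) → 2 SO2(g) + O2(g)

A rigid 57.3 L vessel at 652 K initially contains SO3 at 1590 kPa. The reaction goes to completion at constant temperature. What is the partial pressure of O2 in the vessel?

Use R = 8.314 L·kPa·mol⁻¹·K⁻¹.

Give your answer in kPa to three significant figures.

n(SO3)₀ = PV/RT = (1590 × 57.3) / (8.314 × 652) = 16.81 mol
n(O2) = (1/2) × 16.81 = 8.405 mol
P(O2) = nRT/V = 8.405 × 8.314 × 652 / 57.3 = 795.1 kPa

795 kPa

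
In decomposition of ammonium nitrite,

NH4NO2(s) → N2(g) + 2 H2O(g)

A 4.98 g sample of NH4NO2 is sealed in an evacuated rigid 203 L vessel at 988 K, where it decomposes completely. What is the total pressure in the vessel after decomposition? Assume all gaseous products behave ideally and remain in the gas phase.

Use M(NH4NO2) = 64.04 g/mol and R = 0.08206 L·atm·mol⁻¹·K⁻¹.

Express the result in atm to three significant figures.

n(NH4NO2) = 4.98 / 64.04 = 0.07776 mol
n(gas produced) = (3/1) × 0.07776 = 0.2333 mol
P = nRT/V = 0.2333 × 0.08206 × 988 / 203 = 0.09318 atm

0.0932 atm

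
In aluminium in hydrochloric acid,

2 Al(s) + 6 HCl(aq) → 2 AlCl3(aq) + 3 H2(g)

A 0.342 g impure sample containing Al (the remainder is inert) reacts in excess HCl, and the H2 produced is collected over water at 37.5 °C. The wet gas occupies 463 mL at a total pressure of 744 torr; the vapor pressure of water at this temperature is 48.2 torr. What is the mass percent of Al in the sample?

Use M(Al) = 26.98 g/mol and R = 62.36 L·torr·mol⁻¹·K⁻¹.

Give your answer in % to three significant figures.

87.5 %

P(H2) = 744 − 48.2 = 695.8 torr
n(H2) = PV/RT = (695.8 × 0.4630) / (62.36 × 310.65) = 0.01663 mol
n(Al) = (2/3) × 0.01663 = 0.01109 mol
m(Al) = 0.01109 × 26.98 = 0.2992 g
%Al = 0.2992 / 0.342 × 100 = 87.49%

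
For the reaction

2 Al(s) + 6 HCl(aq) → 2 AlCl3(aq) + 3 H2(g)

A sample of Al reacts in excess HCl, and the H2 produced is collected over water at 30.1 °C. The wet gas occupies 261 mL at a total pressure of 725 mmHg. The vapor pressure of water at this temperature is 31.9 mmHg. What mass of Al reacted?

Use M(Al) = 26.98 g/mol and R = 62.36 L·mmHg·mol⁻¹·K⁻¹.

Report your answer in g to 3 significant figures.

P(H2) = 725 − 31.9 = 693.1 mmHg
n(H2) = PV/RT = (693.1 × 0.2610) / (62.36 × 303.25) = 0.009566 mol
n(Al) = (2/3) × 0.009566 = 0.006377 mol
m(Al) = 0.006377 × 26.98 = 0.1721 g

0.172 g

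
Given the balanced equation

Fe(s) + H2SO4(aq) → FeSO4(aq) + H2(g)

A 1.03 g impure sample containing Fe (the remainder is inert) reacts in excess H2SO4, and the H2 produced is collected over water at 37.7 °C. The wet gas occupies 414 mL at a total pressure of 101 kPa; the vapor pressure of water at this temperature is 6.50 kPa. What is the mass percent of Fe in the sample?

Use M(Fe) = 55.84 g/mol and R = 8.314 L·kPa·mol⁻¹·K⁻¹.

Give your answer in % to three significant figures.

P(H2) = 101 − 6.50 = 94.50 kPa
n(H2) = PV/RT = (94.50 × 0.4140) / (8.314 × 310.85) = 0.01514 mol
n(Fe) = (1/1) × 0.01514 = 0.01514 mol
m(Fe) = 0.01514 × 55.84 = 0.8454 g
%Fe = 0.8454 / 1.03 × 100 = 82.08%

82.1 %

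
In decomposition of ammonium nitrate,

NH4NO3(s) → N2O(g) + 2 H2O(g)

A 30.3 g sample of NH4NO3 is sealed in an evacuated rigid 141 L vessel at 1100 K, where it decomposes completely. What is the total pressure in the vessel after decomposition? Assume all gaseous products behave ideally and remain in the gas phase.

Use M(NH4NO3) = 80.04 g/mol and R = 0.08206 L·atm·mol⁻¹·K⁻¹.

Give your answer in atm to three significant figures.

n(NH4NO3) = 30.3 / 80.04 = 0.3786 mol
n(gas produced) = (3/1) × 0.3786 = 1.136 mol
P = nRT/V = 1.136 × 0.08206 × 1100 / 141 = 0.7272 atm

0.727 atm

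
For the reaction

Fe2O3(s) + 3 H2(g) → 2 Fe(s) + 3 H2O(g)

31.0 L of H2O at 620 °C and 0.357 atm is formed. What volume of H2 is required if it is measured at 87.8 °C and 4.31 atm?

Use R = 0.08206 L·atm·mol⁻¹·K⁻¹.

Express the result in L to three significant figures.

1.04 L

n(H2O) = PV/RT = (0.357 × 31.0) / (0.08206 × 893.15) = 0.1510 mol
n(H2) = (3/3) × 0.1510 = 0.1510 mol
V = nRT/P = 0.1510 × 0.08206 × 360.95 / 4.31 = 1.038 L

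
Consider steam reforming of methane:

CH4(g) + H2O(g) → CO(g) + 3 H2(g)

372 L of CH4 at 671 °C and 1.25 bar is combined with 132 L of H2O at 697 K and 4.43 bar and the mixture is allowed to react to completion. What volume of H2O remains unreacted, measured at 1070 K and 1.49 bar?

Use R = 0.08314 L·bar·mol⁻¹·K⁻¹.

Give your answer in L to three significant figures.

n(CH4) = PV/RT = (1.25 × 372) / (0.08314 × 944.15) = 5.924 mol
n(H2O) = PV/RT = (4.43 × 132) / (0.08314 × 697) = 10.09 mol
For 5.924 mol CH4, stoichiometry requires (1/1) × 5.924 = 5.924 mol H2O; 10.09 mol is available, so CH4 is limiting.
n(H2O) consumed = (1/1) × 5.924 = 5.924 mol; remaining = 10.09 − 5.924 = 4.166 mol
V(H2O) = nRT/P = 4.166 × 0.08314 × 1070 / 1.49 = 248.7 L

249 L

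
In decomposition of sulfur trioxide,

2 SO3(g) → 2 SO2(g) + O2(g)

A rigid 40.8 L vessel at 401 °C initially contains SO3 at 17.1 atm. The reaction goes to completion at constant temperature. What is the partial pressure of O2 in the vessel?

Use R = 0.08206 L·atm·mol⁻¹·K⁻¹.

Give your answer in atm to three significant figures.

n(SO3)₀ = PV/RT = (17.1 × 40.8) / (0.08206 × 674.15) = 12.61 mol
n(O2) = (1/2) × 12.61 = 6.305 mol
P(O2) = nRT/V = 6.305 × 0.08206 × 674.15 / 40.8 = 8.549 atm

8.55 atm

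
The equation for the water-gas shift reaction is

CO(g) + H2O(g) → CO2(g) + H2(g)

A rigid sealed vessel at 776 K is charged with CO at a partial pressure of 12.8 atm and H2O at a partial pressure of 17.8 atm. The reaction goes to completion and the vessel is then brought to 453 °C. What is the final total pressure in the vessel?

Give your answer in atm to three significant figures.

28.6 atm

With V and T fixed, P_i ∝ n_i, so the mole ratios apply directly to partial pressures at 776 K.
P(H2O) required for 12.8 atm of CO = (1/1) × 12.8 = 12.80 atm; available 17.8 atm, so CO is limiting.
P(H2O) remaining = 17.8 − (1/1) × 12.8 = 5.000 atm
P(gaseous products) = (1+1)/1 × 12.8 = 25.60 atm
P_total at 776 K = 5.000 + 25.60 = 30.60 atm
Scaling to 453 °C: P = 30.60 × 726.15/776 = 28.63 atm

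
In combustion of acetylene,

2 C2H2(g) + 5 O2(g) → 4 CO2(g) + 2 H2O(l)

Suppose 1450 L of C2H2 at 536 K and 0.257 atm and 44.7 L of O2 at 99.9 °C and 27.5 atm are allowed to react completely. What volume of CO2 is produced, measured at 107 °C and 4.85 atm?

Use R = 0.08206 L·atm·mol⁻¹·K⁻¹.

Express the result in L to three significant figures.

109 L

n(C2H2) = PV/RT = (0.257 × 1450) / (0.08206 × 536) = 8.472 mol
n(O2) = PV/RT = (27.5 × 44.7) / (0.08206 × 373.05) = 40.16 mol
For 8.472 mol C2H2, stoichiometry requires (5/2) × 8.472 = 21.18 mol O2; 40.16 mol is available, so C2H2 is limiting.
n(CO2) = (4/2) × 8.472 = 16.94 mol
V(CO2) = nRT/P = 16.94 × 0.08206 × 380.15 / 4.85 = 109.0 L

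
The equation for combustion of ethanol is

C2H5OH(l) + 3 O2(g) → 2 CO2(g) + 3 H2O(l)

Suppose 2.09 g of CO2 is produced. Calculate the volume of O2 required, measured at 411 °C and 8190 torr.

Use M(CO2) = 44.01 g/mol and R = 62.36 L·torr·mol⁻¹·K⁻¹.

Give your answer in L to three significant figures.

n(CO2) = 2.090 / 44.01 = 0.04749 mol
n(O2) = (3/2) × 0.04749 = 0.07123 mol
V = nRT/P = 0.07123 × 62.36 × 684.15 / 8190 = 0.3711 L

0.371 L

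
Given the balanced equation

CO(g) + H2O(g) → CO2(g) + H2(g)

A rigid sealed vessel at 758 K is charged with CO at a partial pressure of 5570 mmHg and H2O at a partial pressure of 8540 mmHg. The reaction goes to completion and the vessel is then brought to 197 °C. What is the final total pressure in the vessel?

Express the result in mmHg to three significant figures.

With V and T fixed, P_i ∝ n_i, so the mole ratios apply directly to partial pressures at 758 K.
P(H2O) required for 5570 mmHg of CO = (1/1) × 5570 = 5570 mmHg; available 8540 mmHg, so CO is limiting.
P(H2O) remaining = 8540 − (1/1) × 5570 = 2970 mmHg
P(gaseous products) = (1+1)/1 × 5570 = 11140 mmHg
P_total at 758 K = 2970 + 11140 = 14110 mmHg
Scaling to 197 °C: P = 14110 × 470.15/758 = 8752 mmHg

8750 mmHg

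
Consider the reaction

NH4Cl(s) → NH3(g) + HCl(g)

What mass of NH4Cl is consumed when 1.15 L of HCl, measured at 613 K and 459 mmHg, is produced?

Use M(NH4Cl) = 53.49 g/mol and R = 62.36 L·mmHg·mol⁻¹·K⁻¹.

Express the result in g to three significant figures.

0.739 g

n(HCl) = PV/RT = (459 × 1.15) / (62.36 × 613) = 0.01381 mol
n(NH4Cl) = (1/1) × 0.01381 = 0.01381 mol
m(NH4Cl) = 0.01381 × 53.49 = 0.7387 g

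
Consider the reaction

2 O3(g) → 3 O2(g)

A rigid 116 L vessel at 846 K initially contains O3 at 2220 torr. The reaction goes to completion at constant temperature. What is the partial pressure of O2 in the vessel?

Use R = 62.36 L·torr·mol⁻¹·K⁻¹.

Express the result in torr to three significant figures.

n(O3)₀ = PV/RT = (2220 × 116) / (62.36 × 846) = 4.881 mol
n(O2) = (3/2) × 4.881 = 7.322 mol
P(O2) = nRT/V = 7.322 × 62.36 × 846 / 116 = 3330 torr

3330 torr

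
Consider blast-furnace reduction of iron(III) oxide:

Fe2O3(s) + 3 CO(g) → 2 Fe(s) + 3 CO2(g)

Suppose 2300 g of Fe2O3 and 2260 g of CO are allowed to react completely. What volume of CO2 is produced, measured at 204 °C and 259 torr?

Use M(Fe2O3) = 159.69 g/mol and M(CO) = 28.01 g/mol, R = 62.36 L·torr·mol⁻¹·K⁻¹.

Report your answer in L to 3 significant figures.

4960 L

n(Fe2O3) = 2300 / 159.69 = 14.40 mol
n(CO) = 2260 / 28.01 = 80.69 mol
For 14.40 mol Fe2O3, stoichiometry requires (3/1) × 14.40 = 43.20 mol CO; 80.69 mol is available, so Fe2O3 is limiting.
n(CO2) = (3/1) × 14.40 = 43.20 mol
V(CO2) = nRT/P = 43.20 × 62.36 × 477.15 / 259 = 4963 L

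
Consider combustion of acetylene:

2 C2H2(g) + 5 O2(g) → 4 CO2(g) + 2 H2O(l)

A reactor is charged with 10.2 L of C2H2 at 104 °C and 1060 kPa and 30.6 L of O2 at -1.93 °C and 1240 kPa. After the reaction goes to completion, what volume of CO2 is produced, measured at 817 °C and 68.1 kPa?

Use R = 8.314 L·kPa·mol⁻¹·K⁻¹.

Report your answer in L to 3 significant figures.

918 L

n(C2H2) = PV/RT = (1060 × 10.2) / (8.314 × 377.15) = 3.448 mol
n(O2) = PV/RT = (1240 × 30.6) / (8.314 × 271.22) = 16.83 mol
For 3.448 mol C2H2, stoichiometry requires (5/2) × 3.448 = 8.620 mol O2; 16.83 mol is available, so C2H2 is limiting.
n(CO2) = (4/2) × 3.448 = 6.896 mol
V(CO2) = nRT/P = 6.896 × 8.314 × 1090.15 / 68.1 = 917.8 L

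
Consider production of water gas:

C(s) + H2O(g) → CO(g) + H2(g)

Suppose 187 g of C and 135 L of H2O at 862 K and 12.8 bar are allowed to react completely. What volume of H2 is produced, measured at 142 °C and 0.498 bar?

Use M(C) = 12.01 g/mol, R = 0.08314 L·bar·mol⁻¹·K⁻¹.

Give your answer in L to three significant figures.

n(C) = 187 / 12.01 = 15.57 mol
n(H2O) = PV/RT = (12.8 × 135) / (0.08314 × 862) = 24.11 mol
For 15.57 mol C, stoichiometry requires (1/1) × 15.57 = 15.57 mol H2O; 24.11 mol is available, so C is limiting.
n(H2) = (1/1) × 15.57 = 15.57 mol
V(H2) = nRT/P = 15.57 × 0.08314 × 415.15 / 0.498 = 1079 L

1080 L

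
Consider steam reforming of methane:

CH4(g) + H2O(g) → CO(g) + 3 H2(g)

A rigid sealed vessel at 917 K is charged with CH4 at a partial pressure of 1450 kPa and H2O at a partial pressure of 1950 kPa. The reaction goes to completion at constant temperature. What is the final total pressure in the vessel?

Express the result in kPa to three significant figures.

6300 kPa

Because the vessel is rigid and T is held at 917 K, work the stoichiometry in partial pressures (P_i = n_iRT/V).
P(H2O) required for 1450 kPa of CH4 = (1/1) × 1450 = 1450 kPa; available 1950 kPa, so CH4 is limiting.
P(H2O) remaining = 1950 − (1/1) × 1450 = 500.0 kPa
P(gaseous products) = (1+3)/1 × 1450 = 5800 kPa
P_total at 917 K = 500.0 + 5800 = 6300 kPa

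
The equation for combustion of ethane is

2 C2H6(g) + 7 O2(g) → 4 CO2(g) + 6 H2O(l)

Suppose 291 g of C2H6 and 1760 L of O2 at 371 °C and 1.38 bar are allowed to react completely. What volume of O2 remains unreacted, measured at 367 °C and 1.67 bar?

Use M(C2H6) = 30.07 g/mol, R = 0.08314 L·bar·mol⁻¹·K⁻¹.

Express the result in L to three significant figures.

n(C2H6) = 291 / 30.07 = 9.677 mol
n(O2) = PV/RT = (1.38 × 1760) / (0.08314 × 644.15) = 45.35 mol
For 9.677 mol C2H6, stoichiometry requires (7/2) × 9.677 = 33.87 mol O2; 45.35 mol is available, so C2H6 is limiting.
n(O2) consumed = (7/2) × 9.677 = 33.87 mol; remaining = 45.35 − 33.87 = 11.48 mol
V(O2) = nRT/P = 11.48 × 0.08314 × 640.15 / 1.67 = 365.9 L

366 L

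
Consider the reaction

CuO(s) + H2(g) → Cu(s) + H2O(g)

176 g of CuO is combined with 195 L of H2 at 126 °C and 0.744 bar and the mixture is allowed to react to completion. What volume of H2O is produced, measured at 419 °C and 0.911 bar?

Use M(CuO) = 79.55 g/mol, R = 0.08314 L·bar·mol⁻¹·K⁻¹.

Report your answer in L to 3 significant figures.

140 L

n(CuO) = 176 / 79.55 = 2.212 mol
n(H2) = PV/RT = (0.744 × 195) / (0.08314 × 399.15) = 4.372 mol
For 2.212 mol CuO, stoichiometry requires (1/1) × 2.212 = 2.212 mol H2; 4.372 mol is available, so CuO is limiting.
n(H2O) = (1/1) × 2.212 = 2.212 mol
V(H2O) = nRT/P = 2.212 × 0.08314 × 692.15 / 0.911 = 139.7 L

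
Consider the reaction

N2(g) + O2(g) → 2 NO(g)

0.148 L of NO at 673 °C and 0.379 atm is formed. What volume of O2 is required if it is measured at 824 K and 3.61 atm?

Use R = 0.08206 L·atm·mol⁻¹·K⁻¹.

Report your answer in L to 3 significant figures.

0.00677 L

n(NO) = PV/RT = (0.379 × 0.148) / (0.08206 × 946.15) = 0.0007225 mol
n(O2) = (1/2) × 0.0007225 = 0.0003613 mol
V = nRT/P = 0.0003613 × 0.08206 × 824 / 3.61 = 0.006767 L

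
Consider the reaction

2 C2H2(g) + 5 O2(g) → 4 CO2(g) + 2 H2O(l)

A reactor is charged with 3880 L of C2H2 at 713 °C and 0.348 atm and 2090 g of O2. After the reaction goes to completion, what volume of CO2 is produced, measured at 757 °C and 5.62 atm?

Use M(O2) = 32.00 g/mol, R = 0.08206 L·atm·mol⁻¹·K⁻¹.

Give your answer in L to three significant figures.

502 L

n(C2H2) = PV/RT = (0.348 × 3880) / (0.08206 × 986.15) = 16.69 mol
n(O2) = 2090 / 32.00 = 65.31 mol
For 16.69 mol C2H2, stoichiometry requires (5/2) × 16.69 = 41.73 mol O2; 65.31 mol is available, so C2H2 is limiting.
n(CO2) = (4/2) × 16.69 = 33.38 mol
V(CO2) = nRT/P = 33.38 × 0.08206 × 1030.15 / 5.62 = 502.1 L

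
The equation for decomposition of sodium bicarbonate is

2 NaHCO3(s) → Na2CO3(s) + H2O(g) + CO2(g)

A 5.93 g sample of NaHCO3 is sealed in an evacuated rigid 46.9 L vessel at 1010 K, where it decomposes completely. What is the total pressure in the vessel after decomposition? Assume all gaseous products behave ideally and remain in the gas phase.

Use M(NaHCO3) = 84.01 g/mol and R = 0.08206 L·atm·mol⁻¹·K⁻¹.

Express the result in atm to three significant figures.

n(NaHCO3) = 5.93 / 84.01 = 0.07059 mol
n(gas produced) = (2/2) × 0.07059 = 0.07059 mol
P = nRT/V = 0.07059 × 0.08206 × 1010 / 46.9 = 0.1247 atm

0.125 atm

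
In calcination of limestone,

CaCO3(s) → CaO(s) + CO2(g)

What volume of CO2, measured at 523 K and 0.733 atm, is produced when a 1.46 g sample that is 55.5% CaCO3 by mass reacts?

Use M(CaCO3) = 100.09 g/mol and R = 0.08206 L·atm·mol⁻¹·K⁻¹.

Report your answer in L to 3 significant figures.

mass of CaCO3 = 1.46 × 55.5/100 = 0.8103 g
n(CaCO3) = 0.8103 / 100.09 = 0.008096 mol
n(CO2) = (1/1) × 0.008096 = 0.008096 mol
V = nRT/P = 0.008096 × 0.08206 × 523 / 0.733 = 0.4740 L

0.474 L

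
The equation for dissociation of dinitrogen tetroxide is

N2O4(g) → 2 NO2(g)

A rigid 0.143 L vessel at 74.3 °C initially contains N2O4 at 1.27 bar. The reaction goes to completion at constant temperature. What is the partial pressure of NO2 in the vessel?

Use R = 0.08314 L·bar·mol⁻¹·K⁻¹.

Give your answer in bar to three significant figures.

2.54 bar

n(N2O4)₀ = PV/RT = (1.27 × 0.143) / (0.08314 × 347.45) = 0.006287 mol
n(NO2) = (2/1) × 0.006287 = 0.01257 mol
P(NO2) = nRT/V = 0.01257 × 0.08314 × 347.45 / 0.143 = 2.539 bar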